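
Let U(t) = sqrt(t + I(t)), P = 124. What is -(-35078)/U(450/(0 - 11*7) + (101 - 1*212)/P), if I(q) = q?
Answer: -35078*I*sqrt(307192578)/64347 ≈ -9554.6*I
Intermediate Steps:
U(t) = sqrt(2)*sqrt(t) (U(t) = sqrt(t + t) = sqrt(2*t) = sqrt(2)*sqrt(t))
-(-35078)/U(450/(0 - 11*7) + (101 - 1*212)/P) = -(-35078)/(sqrt(2)*sqrt(450/(0 - 11*7) + (101 - 1*212)/124)) = -(-35078)/(sqrt(2)*sqrt(450/(0 - 77) + (101 - 212)*(1/124))) = -(-35078)/(sqrt(2)*sqrt(450/(-77) - 111*1/124)) = -(-35078)/(sqrt(2)*sqrt(450*(-1/77) - 111/124)) = -(-35078)/(sqrt(2)*sqrt(-450/77 - 111/124)) = -(-35078)/(sqrt(2)*sqrt(-64347/9548)) = -(-35078)/(sqrt(2)*(I*sqrt(153596289)/4774)) = -(-35078)/(I*sqrt(307192578)/4774) = -(-35078)*(-I*sqrt(307192578)/64347) = -35078*I*sqrt(307192578)/64347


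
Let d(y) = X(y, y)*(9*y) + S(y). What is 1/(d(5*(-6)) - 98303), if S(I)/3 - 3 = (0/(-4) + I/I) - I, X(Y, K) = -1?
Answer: -1/97931 ≈ -1.0211e-5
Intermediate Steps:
S(I) = 12 - 3*I (S(I) = 9 + 3*((0/(-4) + I/I) - I) = 9 + 3*((0*(-¼) + 1) - I) = 9 + 3*((0 + 1) - I) = 9 + 3*(1 - I) = 9 + (3 - 3*I) = 12 - 3*I)
d(y) = 12 - 12*y (d(y) = -9*y + (12 - 3*y) = 12 - 12*y)
1/(d(5*(-6)) - 98303) = 1/((12 - 60*(-6)) - 98303) = 1/((12 - 12*(-30)) - 98303) = 1/((12 + 360) - 98303) = 1/(372 - 98303) = 1/(-97931) = -1/97931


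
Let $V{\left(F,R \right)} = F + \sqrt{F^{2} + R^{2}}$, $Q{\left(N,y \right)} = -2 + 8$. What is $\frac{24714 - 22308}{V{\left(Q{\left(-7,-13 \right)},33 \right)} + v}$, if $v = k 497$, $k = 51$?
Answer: $\frac{3388851}{35709638} - \frac{2005 \sqrt{5}}{35709638} \approx 0.094775$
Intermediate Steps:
$Q{\left(N,y \right)} = 6$
$v = 25347$ ($v = 51 \cdot 497 = 25347$)
$\frac{24714 - 22308}{V{\left(Q{\left(-7,-13 \right)},33 \right)} + v} = \frac{24714 - 22308}{\left(6 + \sqrt{6^{2} + 33^{2}}\right) + 25347} = \frac{2406}{\left(6 + \sqrt{36 + 1089}\right) + 25347} = \frac{2406}{\left(6 + \sqrt{1125}\right) + 25347} = \frac{2406}{\left(6 + 15 \sqrt{5}\right) + 25347} = \frac{2406}{25353 + 15 \sqrt{5}}$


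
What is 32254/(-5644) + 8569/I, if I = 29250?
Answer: -111883258/20635875 ≈ -5.4218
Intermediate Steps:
32254/(-5644) + 8569/I = 32254/(-5644) + 8569/29250 = 32254*(-1/5644) + 8569*(1/29250) = -16127/2822 + 8569/29250 = -111883258/20635875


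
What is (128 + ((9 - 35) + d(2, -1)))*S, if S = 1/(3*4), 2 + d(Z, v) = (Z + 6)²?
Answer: 41/3 ≈ 13.667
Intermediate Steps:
d(Z, v) = -2 + (6 + Z)² (d(Z, v) = -2 + (Z + 6)² = -2 + (6 + Z)²)
S = 1/12 ≈ 0.083333
(128 + ((9 - 35) + d(2, -1)))*S = (128 + ((9 - 35) + (-2 + (6 + 2)²)))*(1/12) = (128 + (-26 + (-2 + 8²)))*(1/12) = (128 + (-26 + (-2 + 64)))*(1/12) = (128 + (-26 + 62))*(1/12) = (128 + 36)*(1/12) = 164*(1/12) = 41/3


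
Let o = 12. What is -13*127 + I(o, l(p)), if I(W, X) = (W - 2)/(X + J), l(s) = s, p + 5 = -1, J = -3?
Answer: -14869/9 ≈ -1652.1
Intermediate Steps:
p = -6 (p = -5 - 1 = -6)
I(W, X) = (-2 + W)/(-3 + X) (I(W, X) = (W - 2)/(X - 3) = (-2 + W)/(-3 + X))
-13*127 + I(o, l(p)) = -13*127 + (-2 + 12)/(-3 - 6) = -1651 + 10/(-9) = -1651 - ⅑*10 = -1651 - 10/9 = -14869/9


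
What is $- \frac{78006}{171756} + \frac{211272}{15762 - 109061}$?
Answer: $- \frac{7260852571}{2670777174} \approx -2.7186$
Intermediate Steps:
$- \frac{78006}{171756} + \frac{211272}{15762 - 109061} = \left(-78006\right) \frac{1}{171756} + \frac{211272}{-93299} = - \frac{13001}{28626} + 211272 \left(- \frac{1}{93299}\right) = - \frac{13001}{28626} - \frac{211272}{93299} = - \frac{7260852571}{2670777174}$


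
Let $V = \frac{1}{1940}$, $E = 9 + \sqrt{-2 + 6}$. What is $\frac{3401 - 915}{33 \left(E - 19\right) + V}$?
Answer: $- \frac{4822840}{512159} \approx -9.4167$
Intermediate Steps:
$E = 11$ ($E = 9 + \sqrt{4} = 9 + 2 = 11$)
$V = \frac{1}{1940} \approx 0.00051546$
$\frac{3401 - 915}{33 \left(E - 19\right) + V} = \frac{3401 - 915}{33 \left(11 - 19\right) + \frac{1}{1940}} = \frac{2486}{33 \left(-8\right) + \frac{1}{1940}} = \frac{2486}{-264 + \frac{1}{1940}} = \frac{2486}{- \frac{512159}{1940}} = 2486 \left(- \frac{1940}{512159}\right) = - \frac{4822840}{512159}$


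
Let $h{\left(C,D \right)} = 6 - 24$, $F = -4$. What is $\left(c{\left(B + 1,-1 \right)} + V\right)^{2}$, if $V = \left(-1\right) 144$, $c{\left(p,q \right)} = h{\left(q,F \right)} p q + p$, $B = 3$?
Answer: $4624$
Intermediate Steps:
$h{\left(C,D \right)} = -18$ ($h{\left(C,D \right)} = 6 - 24 = -18$)
$c{\left(p,q \right)} = p - 18 p q$ ($c{\left(p,q \right)} = - 18 p q + p = p - 18 p q$)
$V = -144$
$\left(c{\left(B + 1,-1 \right)} + V\right)^{2} = \left(\left(3 + 1\right) \left(1 - -18\right) - 144\right)^{2} = \left(4 \left(1 + 18\right) - 144\right)^{2} = \left(4 \cdot 19 - 144\right)^{2} = \left(76 - 144\right)^{2} = \left(-68\right)^{2} = 4624$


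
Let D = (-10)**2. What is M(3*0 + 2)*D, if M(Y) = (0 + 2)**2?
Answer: 400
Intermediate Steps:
D = 100
M(Y) = 4 (M(Y) = 2**2 = 4)
M(3*0 + 2)*D = 4*100 = 400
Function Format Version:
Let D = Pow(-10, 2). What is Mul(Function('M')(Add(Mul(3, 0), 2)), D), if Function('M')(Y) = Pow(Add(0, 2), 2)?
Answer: 400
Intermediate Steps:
D = 100
Function('M')(Y) = 4 (Function('M')(Y) = Pow(2, 2) = 4)
Mul(Function('M')(Add(Mul(3, 0), 2)), D) = Mul(4, 100) = 400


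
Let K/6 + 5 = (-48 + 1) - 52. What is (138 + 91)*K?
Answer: -142896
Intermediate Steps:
K = -624 (K = -30 + 6*((-48 + 1) - 52) = -30 + 6*(-47 - 52) = -30 + 6*(-99) = -30 - 594 = -624)
(138 + 91)*K = (138 + 91)*(-624) = 229*(-624) = -142896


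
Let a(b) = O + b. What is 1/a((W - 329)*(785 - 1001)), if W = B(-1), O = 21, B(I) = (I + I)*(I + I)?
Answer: 1/70221 ≈ 1.4241e-5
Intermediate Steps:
B(I) = 4*I² (B(I) = (2*I)*(2*I) = 4*I²)
W = 4 (W = 4*(-1)² = 4*1 = 4)
a(b) = 21 + b
1/a((W - 329)*(785 - 1001)) = 1/(21 + (4 - 329)*(785 - 1001)) = 1/(21 - 325*(-216)) = 1/(21 + 70200) = 1/70221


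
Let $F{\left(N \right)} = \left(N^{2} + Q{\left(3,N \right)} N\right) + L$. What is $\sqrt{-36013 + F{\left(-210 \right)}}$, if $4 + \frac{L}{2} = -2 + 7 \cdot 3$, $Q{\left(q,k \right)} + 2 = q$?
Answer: $\sqrt{7907} \approx 88.921$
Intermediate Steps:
$Q{\left(q,k \right)} = -2 + q$
$L = 30$ ($L = -8 + 2 \left(-2 + 7 \cdot 3\right) = -8 + 2 \left(-2 + 21\right) = -8 + 2 \cdot 19 = -8 + 38 = 30$)
$F{\left(N \right)} = 30 + N + N^{2}$ ($F{\left(N \right)} = \left(N^{2} + \left(-2 + 3\right) N\right) + 30 = \left(N^{2} + 1 N\right) + 30 = \left(N^{2} + N\right) + 30 = \left(N + N^{2}\right) + 30 = 30 + N + N^{2}$)
$\sqrt{-36013 + F{\left(-210 \right)}} = \sqrt{-36013 + \left(30 - 210 + \left(-210\right)^{2}\right)} = \sqrt{-36013 + \left(30 - 210 + 44100\right)} = \sqrt{-36013 + 43920} = \sqrt{7907}$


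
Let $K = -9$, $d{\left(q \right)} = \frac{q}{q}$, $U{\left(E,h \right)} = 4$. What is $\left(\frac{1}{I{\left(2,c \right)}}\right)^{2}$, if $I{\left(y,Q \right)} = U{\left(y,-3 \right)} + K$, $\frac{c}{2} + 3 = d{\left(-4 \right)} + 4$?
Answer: $\frac{1}{25} \approx 0.04$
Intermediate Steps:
$d{\left(q \right)} = 1$
$c = 4$ ($c = -6 + 2 \left(1 + 4\right) = -6 + 2 \cdot 5 = -6 + 10 = 4$)
$I{\left(y,Q \right)} = -5$ ($I{\left(y,Q \right)} = 4 - 9 = -5$)
$\left(\frac{1}{I{\left(2,c \right)}}\right)^{2} = \left(\frac{1}{-5}\right)^{2} = \left(- \frac{1}{5}\right)^{2} = \frac{1}{25}$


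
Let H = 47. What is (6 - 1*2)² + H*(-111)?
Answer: -5201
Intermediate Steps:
(6 - 1*2)² + H*(-111) = (6 - 1*2)² + 47*(-111) = (6 - 2)² - 5217 = 4² - 5217 = 16 - 5217 = -5201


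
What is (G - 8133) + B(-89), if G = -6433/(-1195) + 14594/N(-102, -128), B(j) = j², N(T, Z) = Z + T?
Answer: -7422844/27485 ≈ -270.07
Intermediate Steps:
N(T, Z) = T + Z
G = -1596024/27485 (G = -6433/(-1195) + 14594/(-102 - 128) = -6433*(-1/1195) + 14594/(-230) = 6433/1195 + 14594*(-1/230) = 6433/1195 - 7297/115 = -1596024/27485 ≈ -58.069)
(G - 8133) + B(-89) = (-1596024/27485 - 8133) + (-89)² = -225131529/27485 + 7921 = -7422844/27485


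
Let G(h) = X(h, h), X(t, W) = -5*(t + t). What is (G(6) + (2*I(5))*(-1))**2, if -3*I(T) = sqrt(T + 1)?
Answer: 10808/3 - 80*sqrt(6) ≈ 3406.7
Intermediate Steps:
I(T) = -sqrt(1 + T)/3 (I(T) = -sqrt(T + 1)/3 = -sqrt(1 + T)/3)
X(t, W) = -10*t
G(h) = -10*h
(G(6) + (2*I(5))*(-1))**2 = (-10*6 + (2*(-sqrt(1 + 5)/3))*(-1))**2 = (-60 + (2*(-sqrt(6)/3))*(-1))**2 = (-60 - 2*sqrt(6)/3*(-1))**2 = (-60 + 2*sqrt(6)/3)**2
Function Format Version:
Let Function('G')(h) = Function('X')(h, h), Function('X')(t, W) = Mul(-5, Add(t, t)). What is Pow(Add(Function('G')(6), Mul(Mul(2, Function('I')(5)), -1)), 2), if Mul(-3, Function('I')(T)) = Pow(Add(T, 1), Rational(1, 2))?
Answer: Add(Rational(10808, 3), Mul(-80, Pow(6, Rational(1, 2)))) ≈ 3406.7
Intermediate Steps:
Function('I')(T) = Mul(Rational(-1, 3), Pow(Add(1, T), Rational(1, 2))) (Function('I')(T) = Mul(Rational(-1, 3), Pow(Add(T, 1), Rational(1, 2))) = Mul(Rational(-1, 3), Pow(Add(1, T), Rational(1, 2))))
Function('X')(t, W) = Mul(-10, t) (Function('X')(t, W) = Mul(-5, Mul(2, t)) = Mul(-10, t))
Function('G')(h) = Mul(-10, h)
Pow(Add(Function('G')(6), Mul(Mul(2, Function('I')(5)), -1)), 2) = Pow(Add(Mul(-10, 6), Mul(Mul(2, Mul(Rational(-1, 3), Pow(Add(1, 5), Rational(1, 2)))), -1)), 2) = Pow(Add(-60, Mul(Mul(2, Mul(Rational(-1, 3), Pow(6, Rational(1, 2)))), -1)), 2) = Pow(Add(-60, Mul(Mul(Rational(-2, 3), Pow(6, Rational(1, 2))), -1)), 2) = Pow(Add(-60, Mul(Rational(2, 3), Pow(6, Rational(1, 2)))), 2)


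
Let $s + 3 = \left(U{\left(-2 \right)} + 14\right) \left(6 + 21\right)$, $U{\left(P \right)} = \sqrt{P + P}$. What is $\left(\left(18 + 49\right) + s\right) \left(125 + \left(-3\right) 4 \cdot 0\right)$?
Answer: $55250 + 6750 i \approx 55250.0 + 6750.0 i$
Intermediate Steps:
$U{\left(P \right)} = \sqrt{2} \sqrt{P}$ ($U{\left(P \right)} = \sqrt{2 P} = \sqrt{2} \sqrt{P}$)
$s = 375 + 54 i$ ($s = -3 + \left(\sqrt{2} \sqrt{-2} + 14\right) \left(6 + 21\right) = -3 + \left(\sqrt{2} i \sqrt{2} + 14\right) 27 = -3 + \left(2 i + 14\right) 27 = -3 + \left(14 + 2 i\right) 27 = -3 + \left(378 + 54 i\right) = 375 + 54 i \approx 375.0 + 54.0 i$)
$\left(\left(18 + 49\right) + s\right) \left(125 + \left(-3\right) 4 \cdot 0\right) = \left(\left(18 + 49\right) + \left(375 + 54 i\right)\right) \left(125 + \left(-3\right) 4 \cdot 0\right) = \left(67 + \left(375 + 54 i\right)\right) \left(125 - 0\right) = \left(442 + 54 i\right) \left(125 + 0\right) = \left(442 + 54 i\right) 125 = 55250 + 6750 i$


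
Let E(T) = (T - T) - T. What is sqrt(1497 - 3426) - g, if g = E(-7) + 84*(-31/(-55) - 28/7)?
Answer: 15491/55 + I*sqrt(1929) ≈ 281.65 + 43.92*I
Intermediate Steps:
E(T) = -T (E(T) = 0 - T = -T)
g = -15491/55 (g = -1*(-7) + 84*(-31/(-55) - 28/7) = 7 + 84*(-31*(-1/55) - 28*1/7) = 7 + 84*(31/55 - 4) = 7 + 84*(-189/55) = 7 - 15876/55 = -15491/55 ≈ -281.65)
sqrt(1497 - 3426) - g = sqrt(1497 - 3426) - 1*(-15491/55) = sqrt(-1929) + 15491/55 = I*sqrt(1929) + 15491/55 = 15491/55 + I*sqrt(1929)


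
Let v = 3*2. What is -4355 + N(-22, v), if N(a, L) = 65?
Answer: -4290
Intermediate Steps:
v = 6
-4355 + N(-22, v) = -4355 + 65 = -4290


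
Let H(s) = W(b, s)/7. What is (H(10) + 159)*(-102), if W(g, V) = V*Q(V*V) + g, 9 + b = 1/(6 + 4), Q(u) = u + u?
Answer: -1583091/35 ≈ -45231.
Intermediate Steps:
Q(u) = 2*u
b = -89/10 (b = -9 + 1/(6 + 4) = -9 + 1/10 = -9 + ⅒ = -89/10 ≈ -8.9000)
W(g, V) = g + 2*V³ (W(g, V) = V*(2*(V*V)) + g = V*(2*V²) + g = 2*V³ + g = g + 2*V³)
H(s) = -89/70 + 2*s³/7 (H(s) = (-89/10 + 2*s³)/7 = (-89/10 + 2*s³)*(⅐) = -89/70 + 2*s³/7)
(H(10) + 159)*(-102) = ((-89/70 + (2/7)*10³) + 159)*(-102) = ((-89/70 + (2/7)*1000) + 159)*(-102) = ((-89/70 + 2000/7) + 159)*(-102) = (19911/70 + 159)*(-102) = (31041/70)*(-102) = -1583091/35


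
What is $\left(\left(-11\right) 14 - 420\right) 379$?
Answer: $-217546$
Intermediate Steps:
$\left(\left(-11\right) 14 - 420\right) 379 = \left(-154 - 420\right) 379 = \left(-574\right) 379 = -217546$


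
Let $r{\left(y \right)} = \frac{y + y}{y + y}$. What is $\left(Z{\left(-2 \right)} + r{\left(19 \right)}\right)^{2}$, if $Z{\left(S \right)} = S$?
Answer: $1$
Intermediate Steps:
$r{\left(y \right)} = 1$ ($r{\left(y \right)} = \frac{2 y}{2 y} = 2 y \frac{1}{2 y} = 1$)
$\left(Z{\left(-2 \right)} + r{\left(19 \right)}\right)^{2} = \left(-2 + 1\right)^{2} = \left(-1\right)^{2} = 1$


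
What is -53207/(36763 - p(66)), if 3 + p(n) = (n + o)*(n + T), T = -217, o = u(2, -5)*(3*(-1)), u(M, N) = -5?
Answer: -53207/48997 ≈ -1.0859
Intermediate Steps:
o = 15 (o = -15*(-1) = -5*(-3) = 15)
p(n) = -3 + (-217 + n)*(15 + n) (p(n) = -3 + (n + 15)*(n - 217) = -3 + (15 + n)*(-217 + n) = -3 + (-217 + n)*(15 + n))
-53207/(36763 - p(66)) = -53207/(36763 - (-3258 + 66² - 202*66)) = -53207/(36763 - (-3258 + 4356 - 13332)) = -53207/(36763 - 1*(-12234)) = -53207/(36763 + 12234) = -53207/48997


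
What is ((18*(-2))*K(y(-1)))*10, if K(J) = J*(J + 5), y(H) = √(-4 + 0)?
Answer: 1440 - 3600*I ≈ 1440.0 - 3600.0*I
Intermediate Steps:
y(H) = 2*I (y(H) = √(-4) = 2*I)
K(J) = J*(5 + J)
((18*(-2))*K(y(-1)))*10 = ((18*(-2))*((2*I)*(5 + 2*I)))*10 = -72*I*(5 + 2*I)*10 = -720*I*(5 + 2*I)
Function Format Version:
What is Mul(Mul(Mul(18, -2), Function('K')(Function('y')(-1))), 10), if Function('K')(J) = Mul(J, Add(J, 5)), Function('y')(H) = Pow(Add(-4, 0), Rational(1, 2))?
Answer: Add(1440, Mul(-3600, I)) ≈ Add(1440.0, Mul(-3600.0, I))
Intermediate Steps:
Function('y')(H) = Mul(2, I) (Function('y')(H) = Pow(-4, Rational(1, 2)) = Mul(2, I))
Function('K')(J) = Mul(J, Add(5, J))
Mul(Mul(Mul(18, -2), Function('K')(Function('y')(-1))), 10) = Mul(Mul(Mul(18, -2), Mul(Mul(2, I), Add(5, Mul(2, I)))), 10) = Mul(Mul(-36, Mul(2, I, Add(5, Mul(2, I)))), 10) = Mul(Mul(-72, I, Add(5, Mul(2, I))), 10) = Mul(-720, I, Add(5, Mul(2, I)))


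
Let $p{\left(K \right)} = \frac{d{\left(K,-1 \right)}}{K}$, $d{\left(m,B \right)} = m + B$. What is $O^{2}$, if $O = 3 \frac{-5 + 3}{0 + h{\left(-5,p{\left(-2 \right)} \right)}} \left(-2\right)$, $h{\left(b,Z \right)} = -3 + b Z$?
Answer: $\frac{64}{49} \approx 1.3061$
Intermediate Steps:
$d{\left(m,B \right)} = B + m$
$p{\left(K \right)} = \frac{-1 + K}{K}$
$h{\left(b,Z \right)} = -3 + Z b$
$O = - \frac{8}{7}$ ($O = 3 \frac{-5 + 3}{0 + \left(-3 + \frac{-1 - 2}{-2} \left(-5\right)\right)} \left(-2\right) = 3 \left(- \frac{2}{0 + \left(-3 + \left(- \frac{1}{2}\right) \left(-3\right) \left(-5\right)\right)}\right) \left(-2\right) = 3 \left(- \frac{2}{0 + \left(-3 + \frac{3}{2} \left(-5\right)\right)}\right) \left(-2\right) = 3 \left(- \frac{2}{0 - \frac{21}{2}}\right) \left(-2\right) = 3 \left(- \frac{2}{- \frac{21}{2}}\right) \left(-2\right) = 3 \left(\left(-2\right) \left(- \frac{2}{21}\right)\right) \left(-2\right) = 3 \cdot \frac{4}{21} \left(-2\right) = \frac{4}{7} \left(-2\right) = - \frac{8}{7} \approx -1.1429$)
$O^{2} = \left(- \frac{8}{7}\right)^{2} = \frac{64}{49}$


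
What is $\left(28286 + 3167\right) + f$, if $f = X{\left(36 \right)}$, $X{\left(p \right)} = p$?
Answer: $31489$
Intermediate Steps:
$f = 36$
$\left(28286 + 3167\right) + f = \left(28286 + 3167\right) + 36 = 31453 + 36 = 31489$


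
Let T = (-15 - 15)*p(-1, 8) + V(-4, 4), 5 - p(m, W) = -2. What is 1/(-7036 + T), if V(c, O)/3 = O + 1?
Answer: -1/7231 ≈ -0.00013829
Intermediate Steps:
p(m, W) = 7 (p(m, W) = 5 - 1*(-2) = 5 + 2 = 7)
V(c, O) = 3 + 3*O (V(c, O) = 3*(O + 1) = 3*(1 + O) = 3 + 3*O)
T = -195 (T = (-15 - 15)*7 + (3 + 3*4) = -30*7 + (3 + 12) = -210 + 15 = -195)
1/(-7036 + T) = 1/(-7036 - 195) = 1/(-7231) = -1/7231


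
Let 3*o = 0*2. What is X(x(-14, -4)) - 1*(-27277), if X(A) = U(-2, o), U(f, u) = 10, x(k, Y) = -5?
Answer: 27287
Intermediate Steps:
o = 0 (o = (0*2)/3 = (⅓)*0 = 0)
X(A) = 10
X(x(-14, -4)) - 1*(-27277) = 10 - 1*(-27277) = 10 + 27277 = 27287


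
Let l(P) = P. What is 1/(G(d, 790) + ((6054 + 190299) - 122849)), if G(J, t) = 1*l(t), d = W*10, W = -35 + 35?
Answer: 1/74294 ≈ 1.3460e-5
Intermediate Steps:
W = 0
d = 0 (d = 0*10 = 0)
G(J, t) = t (G(J, t) = 1*t = t)
1/(G(d, 790) + ((6054 + 190299) - 122849)) = 1/(790 + ((6054 + 190299) - 122849)) = 1/(790 + (196353 - 122849)) = 1/(790 + 73504) = 1/74294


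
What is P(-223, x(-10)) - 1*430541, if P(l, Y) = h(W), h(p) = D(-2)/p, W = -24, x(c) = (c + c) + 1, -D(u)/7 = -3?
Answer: -3444335/8 ≈ -4.3054e+5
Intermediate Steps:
D(u) = 21 (D(u) = -7*(-3) = 21)
x(c) = 1 + 2*c (x(c) = 2*c + 1 = 1 + 2*c)
h(p) = 21/p
P(l, Y) = -7/8 (P(l, Y) = 21/(-24) = 21*(-1/24) = -7/8)
P(-223, x(-10)) - 1*430541 = -7/8 - 1*430541 = -7/8 - 430541 = -3444335/8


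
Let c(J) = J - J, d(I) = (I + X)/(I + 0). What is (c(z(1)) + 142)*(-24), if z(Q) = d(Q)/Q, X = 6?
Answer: -3408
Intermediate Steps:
d(I) = (6 + I)/I (d(I) = (I + 6)/(I + 0) = (6 + I)/I)
z(Q) = (6 + Q)/Q² (z(Q) = ((6 + Q)/Q)/Q = (6 + Q)/Q²)
c(J) = 0
(c(z(1)) + 142)*(-24) = (0 + 142)*(-24) = 142*(-24) = -3408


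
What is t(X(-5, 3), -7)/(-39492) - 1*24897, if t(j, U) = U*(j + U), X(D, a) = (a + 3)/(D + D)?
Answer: -2458080943/98730 ≈ -24897.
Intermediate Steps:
X(D, a) = (3 + a)/(2*D) (X(D, a) = (3 + a)/((2*D)) = (3 + a)*(1/(2*D)) = (3 + a)/(2*D))
t(j, U) = U*(U + j)
t(X(-5, 3), -7)/(-39492) - 1*24897 = -7*(-7 + (1/2)*(3 + 3)/(-5))/(-39492) - 1*24897 = -7*(-7 + (1/2)*(-1/5)*6)*(-1/39492) - 24897 = -7*(-7 - 3/5)*(-1/39492) - 24897 = -7*(-38/5)*(-1/39492) - 24897 = (266/5)*(-1/39492) - 24897 = -133/98730 - 24897 = -2458080943/98730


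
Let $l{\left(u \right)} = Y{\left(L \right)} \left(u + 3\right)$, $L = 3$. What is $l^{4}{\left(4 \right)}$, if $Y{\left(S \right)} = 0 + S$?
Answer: $194481$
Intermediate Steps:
$Y{\left(S \right)} = S$
$l{\left(u \right)} = 9 + 3 u$ ($l{\left(u \right)} = 3 \left(u + 3\right) = 3 \left(3 + u\right) = 9 + 3 u$)
$l^{4}{\left(4 \right)} = \left(9 + 3 \cdot 4\right)^{4} = \left(9 + 12\right)^{4} = 21^{4} = 194481$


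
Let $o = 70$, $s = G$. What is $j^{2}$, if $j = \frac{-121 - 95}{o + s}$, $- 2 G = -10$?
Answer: $\frac{5184}{625} \approx 8.2944$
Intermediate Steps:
$G = 5$ ($G = \left(- \frac{1}{2}\right) \left(-10\right) = 5$)
$s = 5$
$j = - \frac{72}{25}$ ($j = \frac{-121 - 95}{70 + 5} = - \frac{216}{75} = \left(-216\right) \frac{1}{75} = - \frac{72}{25} \approx -2.88$)
$j^{2} = \left(- \frac{72}{25}\right)^{2} = \frac{5184}{625}$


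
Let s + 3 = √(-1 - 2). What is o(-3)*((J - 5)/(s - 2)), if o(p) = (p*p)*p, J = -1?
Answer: -405/14 - 81*I*√3/14 ≈ -28.929 - 10.021*I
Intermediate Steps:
s = -3 + I*√3 (s = -3 + √(-1 - 2) = -3 + √(-3) = -3 + I*√3 ≈ -3.0 + 1.732*I)
o(p) = p³ (o(p) = p²*p = p³)
o(-3)*((J - 5)/(s - 2)) = (-3)³*((-1 - 5)/((-3 + I*√3) - 2)) = -(-162)/(-5 + I*√3) = 162/(-5 + I*√3)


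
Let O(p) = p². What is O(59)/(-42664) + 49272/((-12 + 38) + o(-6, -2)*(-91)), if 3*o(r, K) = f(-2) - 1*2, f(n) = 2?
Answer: 1051025051/554632 ≈ 1895.0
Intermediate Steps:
o(r, K) = 0 (o(r, K) = (2 - 1*2)/3 = (2 - 2)/3 = (⅓)*0 = 0)
O(59)/(-42664) + 49272/((-12 + 38) + o(-6, -2)*(-91)) = 59²/(-42664) + 49272/((-12 + 38) + 0*(-91)) = 3481*(-1/42664) + 49272/(26 + 0) = -3481/42664 + 49272/26 = -3481/42664 + 49272*(1/26) = -3481/42664 + 24636/13 = 1051025051/554632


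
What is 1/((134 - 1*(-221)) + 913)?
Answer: 1/1268 ≈ 0.00078864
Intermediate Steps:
1/((134 - 1*(-221)) + 913) = 1/((134 + 221) + 913) = 1/(355 + 913) = 1/1268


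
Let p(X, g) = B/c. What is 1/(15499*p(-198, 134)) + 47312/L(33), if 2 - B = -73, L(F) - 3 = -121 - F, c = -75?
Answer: -733288839/2340349 ≈ -313.32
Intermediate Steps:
L(F) = -118 - F (L(F) = 3 + (-121 - F) = -118 - F)
B = 75 (B = 2 - 1*(-73) = 2 + 73 = 75)
p(X, g) = -1 (p(X, g) = 75/(-75) = 75*(-1/75) = -1)
1/(15499*p(-198, 134)) + 47312/L(33) = 1/(15499*(-1)) + 47312/(-118 - 1*33) = (1/15499)*(-1) + 47312/(-118 - 33) = -1/15499 + 47312/(-151) = -1/15499 + 47312*(-1/151) = -1/15499 - 47312/151 = -733288839/2340349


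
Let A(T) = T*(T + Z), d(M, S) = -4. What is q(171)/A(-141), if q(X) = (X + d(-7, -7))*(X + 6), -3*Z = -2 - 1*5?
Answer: 29559/19552 ≈ 1.5118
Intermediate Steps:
Z = 7/3 (Z = -(-2 - 1*5)/3 = -(-2 - 5)/3 = -⅓*(-7) = 7/3 ≈ 2.3333)
q(X) = (-4 + X)*(6 + X) (q(X) = (X - 4)*(X + 6) = (-4 + X)*(6 + X))
A(T) = T*(7/3 + T) (A(T) = T*(T + 7/3) = T*(7/3 + T))
q(171)/A(-141) = (-24 + 171² + 2*171)/(((⅓)*(-141)*(7 + 3*(-141)))) = (-24 + 29241 + 342)/(((⅓)*(-141)*(7 - 423))) = 29559/(((⅓)*(-141)*(-416))) = 29559/19552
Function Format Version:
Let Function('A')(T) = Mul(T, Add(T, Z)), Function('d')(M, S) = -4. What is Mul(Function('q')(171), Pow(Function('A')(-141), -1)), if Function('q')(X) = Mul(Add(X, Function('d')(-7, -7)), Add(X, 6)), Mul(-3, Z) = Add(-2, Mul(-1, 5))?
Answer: Rational(29559, 19552) ≈ 1.5118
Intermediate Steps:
Z = Rational(7, 3) (Z = Mul(Rational(-1, 3), Add(-2, Mul(-1, 5))) = Mul(Rational(-1, 3), Add(-2, -5)) = Mul(Rational(-1, 3), -7) = Rational(7, 3) ≈ 2.3333)
Function('q')(X) = Mul(Add(-4, X), Add(6, X)) (Function('q')(X) = Mul(Add(X, -4), Add(X, 6)) = Mul(Add(-4, X), Add(6, X)))
Function('A')(T) = Mul(T, Add(Rational(7, 3), T)) (Function('A')(T) = Mul(T, Add(T, Rational(7, 3))) = Mul(T, Add(Rational(7, 3), T)))
Mul(Function('q')(171), Pow(Function('A')(-141), -1)) = Mul(Add(-24, Pow(171, 2), Mul(2, 171)), Pow(Mul(Rational(1, 3), -141, Add(7, Mul(3, -141))), -1)) = Mul(Add(-24, 29241, 342), Pow(Mul(Rational(1, 3), -141, Add(7, -423)), -1)) = Mul(29559, Pow(Mul(Rational(1, 3), -141, -416), -1)) = Mul(29559, Pow(19552, -1)) = Mul(29559, Rational(1, 19552)) = Rational(29559, 19552)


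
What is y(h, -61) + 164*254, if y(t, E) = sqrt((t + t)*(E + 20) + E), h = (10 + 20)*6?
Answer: 41656 + I*sqrt(14821) ≈ 41656.0 + 121.74*I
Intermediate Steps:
h = 180 (h = 30*6 = 180)
y(t, E) = sqrt(E + 2*t*(20 + E)) (y(t, E) = sqrt((2*t)*(20 + E) + E) = sqrt(2*t*(20 + E) + E) = sqrt(E + 2*t*(20 + E)))
y(h, -61) + 164*254 = sqrt(-61 + 40*180 + 2*(-61)*180) + 164*254 = sqrt(-61 + 7200 - 21960) + 41656 = sqrt(-14821) + 41656 = I*sqrt(14821) + 41656 = 41656 + I*sqrt(14821)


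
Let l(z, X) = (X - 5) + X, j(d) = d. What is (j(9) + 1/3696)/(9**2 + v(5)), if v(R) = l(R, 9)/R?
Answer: 166325/1544928 ≈ 0.10766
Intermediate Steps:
l(z, X) = -5 + 2*X (l(z, X) = (-5 + X) + X = -5 + 2*X)
v(R) = 13/R (v(R) = (-5 + 2*9)/R = (-5 + 18)/R = 13/R)
(j(9) + 1/3696)/(9**2 + v(5)) = (9 + 1/3696)/(9**2 + 13/5) = (9 + 1/3696)/(81 + 13*(1/5)) = 33265/(3696*(81 + 13/5)) = 33265/(3696*(418/5)) = (33265/3696)*(5/418) = 166325/1544928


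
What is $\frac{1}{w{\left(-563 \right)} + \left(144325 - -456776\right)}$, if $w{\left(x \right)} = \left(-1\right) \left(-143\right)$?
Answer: $\frac{1}{601244} \approx 1.6632 \cdot 10^{-6}$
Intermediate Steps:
$w{\left(x \right)} = 143$
$\frac{1}{w{\left(-563 \right)} + \left(144325 - -456776\right)} = \frac{1}{143 + \left(144325 - -456776\right)} = \frac{1}{143 + \left(144325 + 456776\right)} = \frac{1}{143 + 601101} = \frac{1}{601244}$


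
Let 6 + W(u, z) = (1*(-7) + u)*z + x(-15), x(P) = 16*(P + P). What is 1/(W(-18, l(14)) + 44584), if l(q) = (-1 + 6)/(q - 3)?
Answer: 11/484953 ≈ 2.2683e-5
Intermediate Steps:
x(P) = 32*P (x(P) = 16*(2*P) = 32*P)
l(q) = 5/(-3 + q)
W(u, z) = -486 + z*(-7 + u) (W(u, z) = -6 + ((1*(-7) + u)*z + 32*(-15)) = -6 + ((-7 + u)*z - 480) = -6 + (z*(-7 + u) - 480) = -6 + (-480 + z*(-7 + u)) = -486 + z*(-7 + u))
1/(W(-18, l(14)) + 44584) = 1/((-486 - 35/(-3 + 14) - 90/(-3 + 14)) + 44584) = 1/((-486 - 35/11 - 90/11) + 44584) = 1/(-5471/11 + 44584) = 1/(484953/11) = 11/484953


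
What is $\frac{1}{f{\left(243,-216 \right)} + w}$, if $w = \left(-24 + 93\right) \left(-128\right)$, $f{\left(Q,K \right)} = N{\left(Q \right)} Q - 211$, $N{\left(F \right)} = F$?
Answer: $\frac{1}{50006} \approx 1.9998 \cdot 10^{-5}$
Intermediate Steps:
$f{\left(Q,K \right)} = -211 + Q^{2}$ ($f{\left(Q,K \right)} = Q Q - 211 = Q^{2} - 211 = -211 + Q^{2}$)
$w = -8832$ ($w = 69 \left(-128\right) = -8832$)
$\frac{1}{f{\left(243,-216 \right)} + w} = \frac{1}{\left(-211 + 243^{2}\right) - 8832} = \frac{1}{\left(-211 + 59049\right) - 8832} = \frac{1}{58838 - 8832} = \frac{1}{50006}$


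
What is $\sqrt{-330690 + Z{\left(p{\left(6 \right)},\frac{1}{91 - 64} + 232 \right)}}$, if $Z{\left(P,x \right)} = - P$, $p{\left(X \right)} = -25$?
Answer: $i \sqrt{330665} \approx 575.04 i$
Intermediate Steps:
$\sqrt{-330690 + Z{\left(p{\left(6 \right)},\frac{1}{91 - 64} + 232 \right)}} = \sqrt{-330690 - -25} = \sqrt{-330690 + 25} = \sqrt{-330665} = i \sqrt{330665}$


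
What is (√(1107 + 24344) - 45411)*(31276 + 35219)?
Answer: -3019604445 + 66495*√25451 ≈ -3.0090e+9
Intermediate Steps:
(√(1107 + 24344) - 45411)*(31276 + 35219) = (√25451 - 45411)*66495 = (-45411 + √25451)*66495 = -3019604445 + 66495*√25451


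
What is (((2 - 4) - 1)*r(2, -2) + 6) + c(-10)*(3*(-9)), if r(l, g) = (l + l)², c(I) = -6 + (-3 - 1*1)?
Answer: 228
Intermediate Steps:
c(I) = -10 (c(I) = -6 + (-3 - 1) = -6 - 4 = -10)
r(l, g) = 4*l² (r(l, g) = (2*l)² = 4*l²)
(((2 - 4) - 1)*r(2, -2) + 6) + c(-10)*(3*(-9)) = (((2 - 4) - 1)*(4*2²) + 6) - 30*(-9) = ((-2 - 1)*(4*4) + 6) - 10*(-27) = (-3*16 + 6) + 270 = (-48 + 6) + 270 = -42 + 270 = 228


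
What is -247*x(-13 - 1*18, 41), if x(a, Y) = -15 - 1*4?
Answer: 4693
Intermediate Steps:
x(a, Y) = -19 (x(a, Y) = -15 - 4 = -19)
-247*x(-13 - 1*18, 41) = -247*(-19) = 4693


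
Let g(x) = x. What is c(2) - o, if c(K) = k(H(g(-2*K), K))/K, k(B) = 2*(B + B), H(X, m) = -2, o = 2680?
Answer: -2684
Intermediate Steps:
k(B) = 4*B (k(B) = 2*(2*B) = 4*B)
c(K) = -8/K (c(K) = (4*(-2))/K = -8/K)
c(2) - o = -8/2 - 1*2680 = -8*½ - 2680 = -4 - 2680 = -2684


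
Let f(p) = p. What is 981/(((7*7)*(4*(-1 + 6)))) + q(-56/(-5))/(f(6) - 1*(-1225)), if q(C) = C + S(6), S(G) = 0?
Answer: 1218587/1206380 ≈ 1.0101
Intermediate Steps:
q(C) = C (q(C) = C + 0 = C)
981/(((7*7)*(4*(-1 + 6)))) + q(-56/(-5))/(f(6) - 1*(-1225)) = 981/(((7*7)*(4*(-1 + 6)))) + (-56/(-5))/(6 - 1*(-1225)) = 981/((49*(4*5))) + (-56*(-⅕))/(6 + 1225) = 981/((49*20)) + (56/5)/1231 = 981/980 + (56/5)*(1/1231) = 981*(1/980) + 56/6155 = 981/980 + 56/6155 = 1218587/1206380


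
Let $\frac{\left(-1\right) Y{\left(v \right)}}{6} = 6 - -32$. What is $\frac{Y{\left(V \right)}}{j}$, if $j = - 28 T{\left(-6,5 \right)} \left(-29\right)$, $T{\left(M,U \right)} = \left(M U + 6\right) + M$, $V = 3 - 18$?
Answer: $\frac{19}{2030} \approx 0.0093596$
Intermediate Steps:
$V = -15$
$T{\left(M,U \right)} = 6 + M + M U$ ($T{\left(M,U \right)} = \left(6 + M U\right) + M = 6 + M + M U$)
$Y{\left(v \right)} = -228$ ($Y{\left(v \right)} = - 6 \left(6 - -32\right) = - 6 \left(6 + 32\right) = \left(-6\right) 38 = -228$)
$j = -24360$ ($j = - 28 \left(6 - 6 - 30\right) \left(-29\right) = \left(-28\right) \left(-30\right) \left(-29\right) = 840 \left(-29\right) = -24360$)
$\frac{Y{\left(V \right)}}{j} = - \frac{228}{-24360} = \left(-228\right) \left(- \frac{1}{24360}\right) = \frac{19}{2030}$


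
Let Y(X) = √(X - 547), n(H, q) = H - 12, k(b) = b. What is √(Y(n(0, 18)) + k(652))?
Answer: √(652 + I*√559) ≈ 25.538 + 0.4629*I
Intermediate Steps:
n(H, q) = -12 + H
Y(X) = √(-547 + X)
√(Y(n(0, 18)) + k(652)) = √(√(-547 + (-12 + 0)) + 652) = √(√(-547 - 12) + 652) = √(√(-559) + 652) = √(I*√559 + 652) = √(652 + I*√559)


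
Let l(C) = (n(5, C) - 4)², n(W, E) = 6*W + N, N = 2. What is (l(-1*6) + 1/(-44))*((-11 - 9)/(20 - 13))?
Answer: -172475/77 ≈ -2239.9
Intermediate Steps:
n(W, E) = 2 + 6*W (n(W, E) = 6*W + 2 = 2 + 6*W)
l(C) = 784 (l(C) = ((2 + 6*5) - 4)² = ((2 + 30) - 4)² = (32 - 4)² = 28² = 784)
(l(-1*6) + 1/(-44))*((-11 - 9)/(20 - 13)) = (784 + 1/(-44))*((-11 - 9)/(20 - 13)) = (784 - 1/44)*(-20/7) = 34495*(-20*⅐)/44 = (34495/44)*(-20/7) = -172475/77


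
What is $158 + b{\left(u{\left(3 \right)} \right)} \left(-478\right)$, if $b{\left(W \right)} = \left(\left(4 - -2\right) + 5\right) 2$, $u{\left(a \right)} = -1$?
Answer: $-10358$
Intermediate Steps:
$b{\left(W \right)} = 22$ ($b{\left(W \right)} = \left(\left(4 + 2\right) + 5\right) 2 = \left(6 + 5\right) 2 = 11 \cdot 2 = 22$)
$158 + b{\left(u{\left(3 \right)} \right)} \left(-478\right) = 158 + 22 \left(-478\right) = 158 - 10516 = -10358$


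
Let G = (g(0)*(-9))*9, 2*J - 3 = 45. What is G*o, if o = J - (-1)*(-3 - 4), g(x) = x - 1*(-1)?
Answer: -1377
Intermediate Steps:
g(x) = 1 + x (g(x) = x + 1 = 1 + x)
J = 24 (J = 3/2 + (½)*45 = 3/2 + 45/2 = 24)
G = -81 (G = ((1 + 0)*(-9))*9 = (1*(-9))*9 = -9*9 = -81)
o = 17 (o = 24 - (-1)*(-3 - 4) = 24 - (-1)*(-7) = 24 - 1*7 = 24 - 7 = 17)
G*o = -81*17 = -1377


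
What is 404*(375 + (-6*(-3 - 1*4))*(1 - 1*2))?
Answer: 134532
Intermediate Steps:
404*(375 + (-6*(-3 - 1*4))*(1 - 1*2)) = 404*(375 + (-6*(-3 - 4))*(1 - 2)) = 404*(375 - 6*(-7)*(-1)) = 404*(375 + 42*(-1)) = 404*(375 - 42) = 404*333 = 134532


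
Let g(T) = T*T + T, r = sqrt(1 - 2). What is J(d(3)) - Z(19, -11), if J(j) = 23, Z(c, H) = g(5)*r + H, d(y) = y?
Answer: 34 - 30*I ≈ 34.0 - 30.0*I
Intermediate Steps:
r = I (r = sqrt(-1) = I ≈ 1.0*I)
g(T) = T + T**2 (g(T) = T**2 + T = T + T**2)
Z(c, H) = H + 30*I (Z(c, H) = (5*(1 + 5))*I + H = (5*6)*I + H = 30*I + H = H + 30*I)
J(d(3)) - Z(19, -11) = 23 - (-11 + 30*I) = 23 + (11 - 30*I) = 34 - 30*I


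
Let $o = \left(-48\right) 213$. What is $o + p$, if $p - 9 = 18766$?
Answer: $8551$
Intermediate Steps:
$p = 18775$ ($p = 9 + 18766 = 18775$)
$o = -10224$
$o + p = -10224 + 18775 = 8551$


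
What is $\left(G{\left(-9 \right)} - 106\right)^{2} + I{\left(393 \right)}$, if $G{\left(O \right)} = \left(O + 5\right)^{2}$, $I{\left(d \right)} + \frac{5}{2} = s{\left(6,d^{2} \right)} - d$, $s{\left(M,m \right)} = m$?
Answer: $\frac{324307}{2} \approx 1.6215 \cdot 10^{5}$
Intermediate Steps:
$I{\left(d \right)} = - \frac{5}{2} + d^{2} - d$ ($I{\left(d \right)} = - \frac{5}{2} + \left(d^{2} - d\right) = - \frac{5}{2} + d^{2} - d$)
$G{\left(O \right)} = \left(5 + O\right)^{2}$
$\left(G{\left(-9 \right)} - 106\right)^{2} + I{\left(393 \right)} = \left(\left(5 - 9\right)^{2} - 106\right)^{2} - \left(\frac{791}{2} - 154449\right) = \left(\left(-4\right)^{2} - 106\right)^{2} - - \frac{308107}{2} = \left(16 - 106\right)^{2} + \frac{308107}{2} = \left(-90\right)^{2} + \frac{308107}{2} = 8100 + \frac{308107}{2} = \frac{324307}{2}$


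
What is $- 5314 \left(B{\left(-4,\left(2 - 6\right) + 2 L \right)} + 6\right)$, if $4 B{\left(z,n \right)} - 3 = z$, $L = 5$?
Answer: $- \frac{61111}{2} \approx -30556.0$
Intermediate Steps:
$B{\left(z,n \right)} = \frac{3}{4} + \frac{z}{4}$
$- 5314 \left(B{\left(-4,\left(2 - 6\right) + 2 L \right)} + 6\right) = - 5314 \left(\left(\frac{3}{4} + \frac{1}{4} \left(-4\right)\right) + 6\right) = - 5314 \left(\left(\frac{3}{4} - 1\right) + 6\right) = - 5314 \left(- \frac{1}{4} + 6\right) = \left(-5314\right) \frac{23}{4} = - \frac{61111}{2}$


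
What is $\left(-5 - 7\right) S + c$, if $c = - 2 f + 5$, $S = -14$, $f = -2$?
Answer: $177$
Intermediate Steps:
$c = 9$ ($c = \left(-2\right) \left(-2\right) + 5 = 4 + 5 = 9$)
$\left(-5 - 7\right) S + c = \left(-5 - 7\right) \left(-14\right) + 9 = \left(-12\right) \left(-14\right) + 9 = 168 + 9 = 177$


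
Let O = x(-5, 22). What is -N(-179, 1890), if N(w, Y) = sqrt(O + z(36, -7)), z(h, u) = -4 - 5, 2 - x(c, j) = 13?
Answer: -2*I*sqrt(5) ≈ -4.4721*I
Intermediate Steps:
x(c, j) = -11 (x(c, j) = 2 - 1*13 = 2 - 13 = -11)
z(h, u) = -9
O = -11
N(w, Y) = 2*I*sqrt(5) (N(w, Y) = sqrt(-11 - 9) = sqrt(-20) = 2*I*sqrt(5))
-N(-179, 1890) = -2*I*sqrt(5)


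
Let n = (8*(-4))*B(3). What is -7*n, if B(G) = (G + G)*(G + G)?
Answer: 8064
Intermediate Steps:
B(G) = 4*G² (B(G) = (2*G)*(2*G) = 4*G²)
n = -1152 (n = (8*(-4))*(4*3²) = -128*9 = -32*36 = -1152)
-7*n = -7*(-1152) = 8064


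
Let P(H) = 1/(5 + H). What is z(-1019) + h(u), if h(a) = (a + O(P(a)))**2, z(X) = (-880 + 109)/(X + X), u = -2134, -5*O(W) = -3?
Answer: 231893623057/50950 ≈ 4.5514e+6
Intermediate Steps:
O(W) = 3/5 (O(W) = -1/5*(-3) = 3/5)
z(X) = -771/(2*X) (z(X) = -771*1/(2*X) = -771/(2*X))
h(a) = (3/5 + a)**2 (h(a) = (a + 3/5)**2 = (3/5 + a)**2)
z(-1019) + h(u) = -771/2/(-1019) + (3 + 5*(-2134))**2/25 = -771/2*(-1/1019) + (3 - 10670)**2/25 = 771/2038 + (1/25)*(-10667)**2 = 771/2038 + (1/25)*113784889 = 771/2038 + 113784889/25 = 231893623057/50950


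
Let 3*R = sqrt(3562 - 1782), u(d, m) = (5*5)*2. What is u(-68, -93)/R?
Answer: 15*sqrt(445)/89 ≈ 3.5553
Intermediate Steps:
u(d, m) = 50 (u(d, m) = 25*2 = 50)
R = 2*sqrt(445)/3 (R = sqrt(3562 - 1782)/3 = sqrt(1780)/3 = (2*sqrt(445))/3 = 2*sqrt(445)/3 ≈ 14.063)
u(-68, -93)/R = 50/((2*sqrt(445)/3)) = 50*(3*sqrt(445)/890) = 15*sqrt(445)/89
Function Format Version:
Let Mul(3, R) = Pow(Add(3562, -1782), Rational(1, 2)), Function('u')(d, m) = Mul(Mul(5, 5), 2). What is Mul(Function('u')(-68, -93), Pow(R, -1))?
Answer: Mul(Rational(15, 89), Pow(445, Rational(1, 2))) ≈ 3.5553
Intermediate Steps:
Function('u')(d, m) = 50 (Function('u')(d, m) = Mul(25, 2) = 50)
R = Mul(Rational(2, 3), Pow(445, Rational(1, 2))) (R = Mul(Rational(1, 3), Pow(Add(3562, -1782), Rational(1, 2))) = Mul(Rational(1, 3), Pow(1780, Rational(1, 2))) = Mul(Rational(1, 3), Mul(2, Pow(445, Rational(1, 2)))) = Mul(Rational(2, 3), Pow(445, Rational(1, 2))) ≈ 14.063)
Mul(Function('u')(-68, -93), Pow(R, -1)) = Mul(50, Pow(Mul(Rational(2, 3), Pow(445, Rational(1, 2))), -1)) = Mul(50, Mul(Rational(3, 890), Pow(445, Rational(1, 2)))) = Mul(Rational(15, 89), Pow(445, Rational(1, 2)))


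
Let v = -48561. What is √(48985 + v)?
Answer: 2*√106 ≈ 20.591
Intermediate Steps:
√(48985 + v) = √(48985 - 48561) = √424 = 2*√106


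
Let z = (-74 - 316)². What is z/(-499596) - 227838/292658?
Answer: -6597509802/6092115257 ≈ -1.0830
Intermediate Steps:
z = 152100 (z = (-390)² = 152100)
z/(-499596) - 227838/292658 = 152100/(-499596) - 227838/292658 = 152100*(-1/499596) - 227838*1/292658 = -12675/41633 - 113919/146329 = -6597509802/6092115257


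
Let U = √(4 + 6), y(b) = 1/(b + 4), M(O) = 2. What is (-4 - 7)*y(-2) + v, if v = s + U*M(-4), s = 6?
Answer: ½ + 2*√10 ≈ 6.8246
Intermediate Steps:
y(b) = 1/(4 + b)
U = √10 ≈ 3.1623
v = 6 + 2*√10 (v = 6 + √10*2 = 6 + 2*√10 ≈ 12.325)
(-4 - 7)*y(-2) + v = (-4 - 7)/(4 - 2) + (6 + 2*√10) = -11/2 + (6 + 2*√10) = ½ + 2*√10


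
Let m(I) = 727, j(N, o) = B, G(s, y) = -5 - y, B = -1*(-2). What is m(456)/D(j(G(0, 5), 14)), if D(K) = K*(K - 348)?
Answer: -727/692 ≈ -1.0506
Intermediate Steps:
B = 2
j(N, o) = 2
D(K) = K*(-348 + K)
m(456)/D(j(G(0, 5), 14)) = 727/((2*(-348 + 2))) = 727/((2*(-346))) = 727/(-692) = 727*(-1/692) = -727/692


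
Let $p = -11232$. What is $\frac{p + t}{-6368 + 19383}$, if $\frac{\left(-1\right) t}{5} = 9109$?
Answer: $- \frac{56777}{13015} \approx -4.3624$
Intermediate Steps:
$t = -45545$ ($t = \left(-5\right) 9109 = -45545$)
$\frac{p + t}{-6368 + 19383} = \frac{-11232 - 45545}{-6368 + 19383} = - \frac{56777}{13015}$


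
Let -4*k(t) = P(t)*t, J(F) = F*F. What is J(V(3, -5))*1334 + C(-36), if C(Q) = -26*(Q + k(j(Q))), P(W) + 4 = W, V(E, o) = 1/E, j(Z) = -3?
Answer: 21973/18 ≈ 1220.7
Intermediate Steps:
J(F) = F²
P(W) = -4 + W
k(t) = -t*(-4 + t)/4 (k(t) = -(-4 + t)*t/4 = -t*(-4 + t)/4)
C(Q) = 273/2 - 26*Q (C(Q) = -26*(Q + (¼)*(-3)*(4 - 1*(-3))) = -26*(Q + (¼)*(-3)*(4 + 3)) = -26*(Q + (¼)*(-3)*7) = -26*(Q - 21/4) = -26*(-21/4 + Q) = 273/2 - 26*Q)
J(V(3, -5))*1334 + C(-36) = (1/3)²*1334 + (273/2 - 26*(-36)) = (⅓)²*1334 + (273/2 + 936) = (⅑)*1334 + 2145/2 = 1334/9 + 2145/2 = 21973/18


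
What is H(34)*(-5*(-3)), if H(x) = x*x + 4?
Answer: 17400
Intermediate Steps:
H(x) = 4 + x**2 (H(x) = x**2 + 4 = 4 + x**2)
H(34)*(-5*(-3)) = (4 + 34**2)*(-5*(-3)) = (4 + 1156)*15 = 1160*15 = 17400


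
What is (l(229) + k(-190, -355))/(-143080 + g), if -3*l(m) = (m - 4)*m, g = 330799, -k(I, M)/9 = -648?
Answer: -3781/62573 ≈ -0.060425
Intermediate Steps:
k(I, M) = 5832 (k(I, M) = -9*(-648) = 5832)
l(m) = -m*(-4 + m)/3 (l(m) = -(m - 4)*m/3 = -(-4 + m)*m/3 = -m*(-4 + m)/3)
(l(229) + k(-190, -355))/(-143080 + g) = ((⅓)*229*(4 - 1*229) + 5832)/(-143080 + 330799) = ((⅓)*229*(4 - 229) + 5832)/187719 = ((⅓)*229*(-225) + 5832)*(1/187719) = (-17175 + 5832)*(1/187719) = -11343*1/187719 = -3781/62573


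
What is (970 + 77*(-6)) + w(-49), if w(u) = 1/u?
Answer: 24891/49 ≈ 507.98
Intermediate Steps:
(970 + 77*(-6)) + w(-49) = (970 + 77*(-6)) + 1/(-49) = (970 - 462) - 1/49 = 508 - 1/49 = 24891/49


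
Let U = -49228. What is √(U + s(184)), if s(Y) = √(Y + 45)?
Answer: √(-49228 + √229) ≈ 221.84*I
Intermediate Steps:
s(Y) = √(45 + Y)
√(U + s(184)) = √(-49228 + √(45 + 184)) = √(-49228 + √229)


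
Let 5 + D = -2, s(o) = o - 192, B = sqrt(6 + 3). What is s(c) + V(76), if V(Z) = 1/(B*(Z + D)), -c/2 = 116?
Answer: -87767/207 ≈ -424.00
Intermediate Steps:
B = 3 (B = sqrt(9) = 3)
c = -232 (c = -2*116 = -232)
s(o) = -192 + o
D = -7 (D = -5 - 2 = -7)
V(Z) = 1/(-21 + 3*Z) (V(Z) = 1/(3*(Z - 7)) = 1/(3*(-7 + Z)) = 1/(-21 + 3*Z))
s(c) + V(76) = (-192 - 232) + 1/(3*(-7 + 76)) = -424 + (1/3)/69 = -424 + (1/3)*(1/69) = -424 + 1/207 = -87767/207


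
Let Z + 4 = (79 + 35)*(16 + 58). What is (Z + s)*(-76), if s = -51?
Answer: -636956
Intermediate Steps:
Z = 8432 (Z = -4 + (79 + 35)*(16 + 58) = -4 + 114*74 = -4 + 8436 = 8432)
(Z + s)*(-76) = (8432 - 51)*(-76) = 8381*(-76) = -636956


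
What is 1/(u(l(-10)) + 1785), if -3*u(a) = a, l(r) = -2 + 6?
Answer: 3/5351 ≈ 0.00056064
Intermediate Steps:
l(r) = 4
u(a) = -a/3
1/(u(l(-10)) + 1785) = 1/(-1/3*4 + 1785) = 1/(-4/3 + 1785) = 1/(5351/3) = 3/5351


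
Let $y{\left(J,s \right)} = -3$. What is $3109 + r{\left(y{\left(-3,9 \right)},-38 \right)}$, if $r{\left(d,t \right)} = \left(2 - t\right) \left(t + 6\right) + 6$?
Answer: $1835$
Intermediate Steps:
$r{\left(d,t \right)} = 6 + \left(2 - t\right) \left(6 + t\right)$ ($r{\left(d,t \right)} = \left(2 - t\right) \left(6 + t\right) + 6 = 6 + \left(2 - t\right) \left(6 + t\right)$)
$3109 + r{\left(y{\left(-3,9 \right)},-38 \right)} = 3109 - 1274 = 1835$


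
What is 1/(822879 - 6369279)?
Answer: -1/5546400 ≈ -1.8030e-7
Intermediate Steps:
1/(822879 - 6369279) = 1/(-5546400) = -1/5546400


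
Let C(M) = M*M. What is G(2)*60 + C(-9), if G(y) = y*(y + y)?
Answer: 561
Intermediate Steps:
C(M) = M²
G(y) = 2*y² (G(y) = y*(2*y) = 2*y²)
G(2)*60 + C(-9) = (2*2²)*60 + (-9)² = (2*4)*60 + 81 = 8*60 + 81 = 480 + 81 = 561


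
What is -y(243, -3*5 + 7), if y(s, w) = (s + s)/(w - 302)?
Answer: 243/155 ≈ 1.5677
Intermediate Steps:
y(s, w) = 2*s/(-302 + w) (y(s, w) = (2*s)/(-302 + w) = 2*s/(-302 + w))
-y(243, -3*5 + 7) = -2*243/(-302 + (-3*5 + 7)) = -2*243/(-302 + (-15 + 7)) = -2*243/(-302 - 8) = -2*243/(-310) = -2*243*(-1)/310 = -1*(-243/155) = 243/155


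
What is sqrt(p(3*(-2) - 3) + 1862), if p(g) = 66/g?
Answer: 2*sqrt(4173)/3 ≈ 43.066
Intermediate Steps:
sqrt(p(3*(-2) - 3) + 1862) = sqrt(66/(3*(-2) - 3) + 1862) = sqrt(66/(-6 - 3) + 1862) = sqrt(66/(-9) + 1862) = sqrt(66*(-1/9) + 1862) = sqrt(-22/3 + 1862) = sqrt(5564/3) = 2*sqrt(4173)/3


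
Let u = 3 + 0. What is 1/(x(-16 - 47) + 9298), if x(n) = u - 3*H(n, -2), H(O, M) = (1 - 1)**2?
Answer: 1/9301 ≈ 0.00010752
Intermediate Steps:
H(O, M) = 0 (H(O, M) = 0**2 = 0)
u = 3
x(n) = 3 (x(n) = 3 - 3*0 = 3 + 0 = 3)
1/(x(-16 - 47) + 9298) = 1/(3 + 9298) = 1/9301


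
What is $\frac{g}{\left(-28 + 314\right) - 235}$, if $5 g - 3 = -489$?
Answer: $- \frac{162}{85} \approx -1.9059$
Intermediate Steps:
$g = - \frac{486}{5}$ ($g = \frac{3}{5} + \frac{1}{5} \left(-489\right) = \frac{3}{5} - \frac{489}{5} = - \frac{486}{5} \approx -97.2$)
$\frac{g}{\left(-28 + 314\right) - 235} = - \frac{486}{5 \left(\left(-28 + 314\right) - 235\right)} = - \frac{486}{5 \left(286 - 235\right)} = - \frac{486}{5 \cdot 51} = \left(- \frac{486}{5}\right) \frac{1}{51} = - \frac{162}{85}$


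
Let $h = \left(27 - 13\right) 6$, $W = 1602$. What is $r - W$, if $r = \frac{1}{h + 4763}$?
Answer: $- \frac{7764893}{4847} \approx -1602.0$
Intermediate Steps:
$h = 84$ ($h = 14 \cdot 6 = 84$)
$r = \frac{1}{4847}$ ($r = \frac{1}{84 + 4763} = \frac{1}{4847} \approx 0.00020631$)
$r - W = \frac{1}{4847} - 1602 = - \frac{7764893}{4847}$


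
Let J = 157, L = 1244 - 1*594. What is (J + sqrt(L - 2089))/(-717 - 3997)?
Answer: -157/4714 - I*sqrt(1439)/4714 ≈ -0.033305 - 0.0080471*I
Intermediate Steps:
L = 650 (L = 1244 - 594 = 650)
(J + sqrt(L - 2089))/(-717 - 3997) = (157 + sqrt(650 - 2089))/(-717 - 3997) = (157 + sqrt(-1439))/(-4714) = (157 + I*sqrt(1439))*(-1/4714) = -157/4714 - I*sqrt(1439)/4714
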